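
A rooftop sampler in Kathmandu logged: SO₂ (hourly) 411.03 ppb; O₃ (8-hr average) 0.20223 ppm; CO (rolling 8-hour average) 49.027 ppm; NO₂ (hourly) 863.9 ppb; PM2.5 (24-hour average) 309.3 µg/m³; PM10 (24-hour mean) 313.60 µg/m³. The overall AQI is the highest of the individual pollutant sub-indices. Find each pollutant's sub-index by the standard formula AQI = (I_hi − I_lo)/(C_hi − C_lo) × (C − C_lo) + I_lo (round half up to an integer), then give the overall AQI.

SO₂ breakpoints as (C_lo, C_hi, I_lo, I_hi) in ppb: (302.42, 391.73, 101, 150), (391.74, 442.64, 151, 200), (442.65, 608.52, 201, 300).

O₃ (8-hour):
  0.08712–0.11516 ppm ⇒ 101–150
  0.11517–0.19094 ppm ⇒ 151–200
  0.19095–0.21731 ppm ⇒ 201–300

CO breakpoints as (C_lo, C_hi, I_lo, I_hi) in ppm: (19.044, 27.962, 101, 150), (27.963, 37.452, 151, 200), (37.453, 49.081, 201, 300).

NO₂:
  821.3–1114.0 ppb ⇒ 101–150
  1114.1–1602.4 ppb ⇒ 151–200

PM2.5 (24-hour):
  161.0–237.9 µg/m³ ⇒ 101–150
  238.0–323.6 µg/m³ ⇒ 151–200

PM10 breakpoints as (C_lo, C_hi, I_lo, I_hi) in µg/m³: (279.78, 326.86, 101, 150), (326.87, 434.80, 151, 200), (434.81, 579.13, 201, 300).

300

SO₂ 411.03: bracket 391.74–442.64 → index 151–200; slope 49/50.90, offset 19.29.
AQI = 151 + 49/50.90·19.29 ≈ 169.57 ⇒ 170.
O₃: 0.20223 ∈ [0.19095, 0.21731] ↔ index [201, 300].
201 + (0.20223−0.19095)·(300−201)/(0.21731−0.19095) = 201 + 0.01128·99/0.02636 ≈ 243.36, so AQI = 243.
CO 49.027: bracket 37.453–49.081 → index 201–300; slope 99/11.628, offset 11.574.
AQI = 201 + 99/11.628·11.574 ≈ 299.54 ⇒ 300.
NO₂: row 821.3–1114.0 (AQI 101–150). (150−101)·(863.9−821.3)/(1114.0−821.3) + 101 = 49·42.6/292.7 + 101 ≈ 108.13 → 108.
PM2.5 309.3: bracket 238.0–323.6 → index 151–200; slope 49/85.6, offset 71.3.
AQI = 151 + 49/85.6·71.3 ≈ 191.81 ⇒ 192.
PM10: 313.60 lies in 279.78–326.86, so I_lo=101, I_hi=150, C_lo=279.78, C_hi=326.86.
(150−101)/(326.86−279.78) × (313.60−279.78) + 101 = 49/47.08 × 33.82 + 101 ≈ 136.20 → 136.
Sub-indices: SO₂→170, O₃→243, CO→300, NO₂→108, PM2.5→192, PM10→136. Overall AQI = max = 300; dominant pollutant is CO.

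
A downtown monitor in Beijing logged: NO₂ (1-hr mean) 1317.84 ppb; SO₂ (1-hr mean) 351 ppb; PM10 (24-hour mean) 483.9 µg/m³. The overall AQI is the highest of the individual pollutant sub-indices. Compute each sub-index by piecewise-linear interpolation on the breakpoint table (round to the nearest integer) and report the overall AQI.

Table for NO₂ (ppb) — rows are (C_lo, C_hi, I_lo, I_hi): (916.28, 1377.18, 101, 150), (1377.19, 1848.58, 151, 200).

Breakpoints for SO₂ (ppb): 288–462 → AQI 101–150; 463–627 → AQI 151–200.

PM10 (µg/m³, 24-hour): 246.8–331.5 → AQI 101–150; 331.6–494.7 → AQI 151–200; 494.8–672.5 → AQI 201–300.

NO₂: 1317.84 lies in 916.28–1377.18, so I_lo=101, I_hi=150, C_lo=916.28, C_hi=1377.18.
(150−101)/(1377.18−916.28) × (1317.84−916.28) + 101 = 49/460.90 × 401.56 + 101 ≈ 143.69 → 144.
SO₂ 351: bracket 288–462 → index 101–150; slope 49/174, offset 63.
AQI = 101 + 49/174·63 ≈ 118.74 ⇒ 119.
PM10: 483.9 ∈ [331.6, 494.7] ↔ index [151, 200].
151 + (483.9−331.6)·(200−151)/(494.7−331.6) = 151 + 152.3·49/163.1 ≈ 196.76, so AQI = 197.
Sub-indices: NO₂→144, SO₂→119, PM10→197. Overall AQI = max = 197; dominant pollutant is PM10.

197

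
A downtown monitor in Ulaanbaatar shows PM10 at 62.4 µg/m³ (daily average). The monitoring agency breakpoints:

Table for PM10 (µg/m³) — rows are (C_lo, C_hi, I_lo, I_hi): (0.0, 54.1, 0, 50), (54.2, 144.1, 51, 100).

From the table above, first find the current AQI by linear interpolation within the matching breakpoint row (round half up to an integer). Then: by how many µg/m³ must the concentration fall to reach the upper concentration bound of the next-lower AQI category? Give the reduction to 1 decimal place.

8.3

PM10 62.4: bracket 54.2–144.1 → index 51–100; slope 49/89.9, offset 8.2.
AQI = 51 + 49/89.9·8.2 ≈ 55.47 ⇒ 55.
Current AQI 55 is in the Moderate range (51–100). The next-lower category tops out at AQI 50, whose upper concentration bound is 54.1 µg/m³.
Reduction needed = 62.4 − 54.1 = 8.3 µg/m³.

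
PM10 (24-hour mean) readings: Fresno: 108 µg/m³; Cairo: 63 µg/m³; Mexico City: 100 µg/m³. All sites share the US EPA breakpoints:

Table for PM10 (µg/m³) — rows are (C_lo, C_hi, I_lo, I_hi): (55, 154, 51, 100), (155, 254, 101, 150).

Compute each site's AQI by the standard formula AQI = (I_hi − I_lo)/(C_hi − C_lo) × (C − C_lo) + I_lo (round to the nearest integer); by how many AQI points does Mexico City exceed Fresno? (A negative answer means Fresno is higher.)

-4

Fresno: row 55–154 (AQI 51–100). (100−51)·(108−55)/(154−55) + 51 = 49·53/99 + 51 ≈ 77.23 → 77.
Cairo: 63 lies in 55–154, so I_lo=51, I_hi=100, C_lo=55, C_hi=154.
(100−51)/(154−55) × (63−55) + 51 = 49/99 × 8 + 51 ≈ 54.96 → 55.
Mexico City: row 55–154 (AQI 51–100). (100−51)·(100−55)/(154−55) + 51 = 49·45/99 + 51 ≈ 73.27 → 73.
AQIs: Fresno=77, Cairo=55, Mexico City=73. Mexico City (73) − Fresno (77) = -4.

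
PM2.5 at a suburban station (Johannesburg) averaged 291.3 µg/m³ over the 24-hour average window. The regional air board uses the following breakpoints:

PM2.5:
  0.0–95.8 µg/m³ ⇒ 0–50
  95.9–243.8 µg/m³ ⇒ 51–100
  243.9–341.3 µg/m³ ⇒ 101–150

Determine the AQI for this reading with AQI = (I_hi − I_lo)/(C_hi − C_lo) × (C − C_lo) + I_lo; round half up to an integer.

125

PM2.5: row 243.9–341.3 (AQI 101–150). (150−101)·(291.3−243.9)/(341.3−243.9) + 101 = 49·47.4/97.4 + 101 ≈ 124.85 → 125.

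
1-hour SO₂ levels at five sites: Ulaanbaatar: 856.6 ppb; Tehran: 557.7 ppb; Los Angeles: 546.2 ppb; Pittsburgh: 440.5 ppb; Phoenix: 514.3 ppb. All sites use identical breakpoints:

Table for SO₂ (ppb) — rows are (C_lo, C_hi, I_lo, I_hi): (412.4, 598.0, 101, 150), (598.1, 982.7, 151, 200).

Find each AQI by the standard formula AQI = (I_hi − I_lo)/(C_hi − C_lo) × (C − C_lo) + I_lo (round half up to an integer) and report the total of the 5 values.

695

Ulaanbaatar: 856.6 lies in 598.1–982.7, so I_lo=151, I_hi=200, C_lo=598.1, C_hi=982.7.
(200−151)/(982.7−598.1) × (856.6−598.1) + 151 = 49/384.6 × 258.5 + 151 ≈ 183.93 → 184.
Tehran: 557.7 lies in 412.4–598.0, so I_lo=101, I_hi=150, C_lo=412.4, C_hi=598.0.
(150−101)/(598.0−412.4) × (557.7−412.4) + 101 = 49/185.6 × 145.3 + 101 ≈ 139.36 → 139.
Los Angeles 546.2: bracket 412.4–598.0 → index 101–150; slope 49/185.6, offset 133.8.
AQI = 101 + 49/185.6·133.8 ≈ 136.32 ⇒ 136.
Pittsburgh 440.5: bracket 412.4–598.0 → index 101–150; slope 49/185.6, offset 28.1.
AQI = 101 + 49/185.6·28.1 ≈ 108.42 ⇒ 108.
Phoenix 514.3: bracket 412.4–598.0 → index 101–150; slope 49/185.6, offset 101.9.
AQI = 101 + 49/185.6·101.9 ≈ 127.90 ⇒ 128.
AQIs: Ulaanbaatar=184, Tehran=139, Los Angeles=136, Pittsburgh=108, Phoenix=128. Sum = 184 + 139 + 136 + 108 + 128 = 695.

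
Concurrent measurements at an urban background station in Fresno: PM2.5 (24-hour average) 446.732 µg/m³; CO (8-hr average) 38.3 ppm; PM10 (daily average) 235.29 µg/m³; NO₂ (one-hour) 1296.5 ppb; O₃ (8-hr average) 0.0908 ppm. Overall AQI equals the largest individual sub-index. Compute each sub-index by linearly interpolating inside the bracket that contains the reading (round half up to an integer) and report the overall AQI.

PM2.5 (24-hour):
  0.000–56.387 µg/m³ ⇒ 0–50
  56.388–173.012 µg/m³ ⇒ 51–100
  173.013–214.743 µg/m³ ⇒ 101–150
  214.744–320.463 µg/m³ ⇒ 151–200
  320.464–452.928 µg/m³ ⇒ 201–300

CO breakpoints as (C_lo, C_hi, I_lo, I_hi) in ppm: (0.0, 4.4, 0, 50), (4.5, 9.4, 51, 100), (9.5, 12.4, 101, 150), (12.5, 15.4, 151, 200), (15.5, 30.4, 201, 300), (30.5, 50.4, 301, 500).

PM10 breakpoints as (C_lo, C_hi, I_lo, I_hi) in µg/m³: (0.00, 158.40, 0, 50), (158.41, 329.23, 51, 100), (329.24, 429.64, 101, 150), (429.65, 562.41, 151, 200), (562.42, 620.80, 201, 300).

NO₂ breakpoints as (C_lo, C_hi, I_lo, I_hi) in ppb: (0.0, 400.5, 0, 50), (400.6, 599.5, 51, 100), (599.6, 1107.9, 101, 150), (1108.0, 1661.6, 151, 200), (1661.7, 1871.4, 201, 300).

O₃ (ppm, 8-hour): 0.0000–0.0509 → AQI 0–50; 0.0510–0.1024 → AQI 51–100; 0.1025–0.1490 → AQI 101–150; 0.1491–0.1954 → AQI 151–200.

PM2.5: 446.732 lies in 320.464–452.928, so I_lo=201, I_hi=300, C_lo=320.464, C_hi=452.928.
(300−201)/(452.928−320.464) × (446.732−320.464) + 201 = 99/132.464 × 126.268 + 201 ≈ 295.37 → 295.
CO: 38.3 ∈ [30.5, 50.4] ↔ index [301, 500].
301 + (38.3−30.5)·(500−301)/(50.4−30.5) = 301 + 7.8·199/19.9 ≈ 379.00, so AQI = 379.
PM10: 235.29 lies in 158.41–329.23, so I_lo=51, I_hi=100, C_lo=158.41, C_hi=329.23.
(100−51)/(329.23−158.41) × (235.29−158.41) + 51 = 49/170.82 × 76.88 + 51 ≈ 73.05 → 73.
NO₂ 1296.5: bracket 1108.0–1661.6 → index 151–200; slope 49/553.6, offset 188.5.
AQI = 151 + 49/553.6·188.5 ≈ 167.68 ⇒ 168.
O₃: 0.0908 ∈ [0.0510, 0.1024] ↔ index [51, 100].
51 + (0.0908−0.0510)·(100−51)/(0.1024−0.0510) = 51 + 0.0398·49/0.0514 ≈ 88.94, so AQI = 89.
Sub-indices: PM2.5→295, CO→379, PM10→73, NO₂→168, O₃→89. Overall AQI = max = 379; dominant pollutant is CO.
AQI 379: Hazardous.

379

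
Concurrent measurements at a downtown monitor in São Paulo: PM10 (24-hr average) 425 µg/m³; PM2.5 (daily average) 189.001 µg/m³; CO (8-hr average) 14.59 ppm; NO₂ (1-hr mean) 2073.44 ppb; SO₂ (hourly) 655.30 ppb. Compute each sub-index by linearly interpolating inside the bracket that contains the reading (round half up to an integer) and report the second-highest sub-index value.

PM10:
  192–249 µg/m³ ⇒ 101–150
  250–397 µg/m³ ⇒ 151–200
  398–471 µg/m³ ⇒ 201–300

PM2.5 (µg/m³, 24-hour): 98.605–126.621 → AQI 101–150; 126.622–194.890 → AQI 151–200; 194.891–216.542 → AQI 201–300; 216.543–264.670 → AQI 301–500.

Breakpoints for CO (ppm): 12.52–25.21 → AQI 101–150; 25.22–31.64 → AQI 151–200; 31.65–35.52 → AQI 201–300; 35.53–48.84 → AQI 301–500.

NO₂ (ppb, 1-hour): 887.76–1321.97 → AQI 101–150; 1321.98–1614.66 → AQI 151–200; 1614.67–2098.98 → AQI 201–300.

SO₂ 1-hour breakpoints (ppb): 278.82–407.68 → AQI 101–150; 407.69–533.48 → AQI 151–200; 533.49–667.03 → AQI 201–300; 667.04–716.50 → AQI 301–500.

PM10: 425 ∈ [398, 471] ↔ index [201, 300].
201 + (425−398)·(300−201)/(471−398) = 201 + 27·99/73 ≈ 237.62, so AQI = 238.
PM2.5: 189.001 ∈ [126.622, 194.890] ↔ index [151, 200].
151 + (189.001−126.622)·(200−151)/(194.890−126.622) = 151 + 62.379·49/68.268 ≈ 195.77, so AQI = 196.
CO: 14.59 lies in 12.52–25.21, so I_lo=101, I_hi=150, C_lo=12.52, C_hi=25.21.
(150−101)/(25.21−12.52) × (14.59−12.52) + 101 = 49/12.69 × 2.07 + 101 ≈ 108.99 → 109.
NO₂: 2073.44 lies in 1614.67–2098.98, so I_lo=201, I_hi=300, C_lo=1614.67, C_hi=2098.98.
(300−201)/(2098.98−1614.67) × (2073.44−1614.67) + 201 = 99/484.31 × 458.77 + 201 ≈ 294.78 → 295.
SO₂: 655.30 lies in 533.49–667.03, so I_lo=201, I_hi=300, C_lo=533.49, C_hi=667.03.
(300−201)/(667.03−533.49) × (655.30−533.49) + 201 = 99/133.54 × 121.81 + 201 ≈ 291.30 → 291.
Sub-indices: PM10→238, PM2.5→196, CO→109, NO₂→295, SO₂→291. Ranked high→low: 295, 291, 238, 196, 109. Second-highest sub-index = 291.

291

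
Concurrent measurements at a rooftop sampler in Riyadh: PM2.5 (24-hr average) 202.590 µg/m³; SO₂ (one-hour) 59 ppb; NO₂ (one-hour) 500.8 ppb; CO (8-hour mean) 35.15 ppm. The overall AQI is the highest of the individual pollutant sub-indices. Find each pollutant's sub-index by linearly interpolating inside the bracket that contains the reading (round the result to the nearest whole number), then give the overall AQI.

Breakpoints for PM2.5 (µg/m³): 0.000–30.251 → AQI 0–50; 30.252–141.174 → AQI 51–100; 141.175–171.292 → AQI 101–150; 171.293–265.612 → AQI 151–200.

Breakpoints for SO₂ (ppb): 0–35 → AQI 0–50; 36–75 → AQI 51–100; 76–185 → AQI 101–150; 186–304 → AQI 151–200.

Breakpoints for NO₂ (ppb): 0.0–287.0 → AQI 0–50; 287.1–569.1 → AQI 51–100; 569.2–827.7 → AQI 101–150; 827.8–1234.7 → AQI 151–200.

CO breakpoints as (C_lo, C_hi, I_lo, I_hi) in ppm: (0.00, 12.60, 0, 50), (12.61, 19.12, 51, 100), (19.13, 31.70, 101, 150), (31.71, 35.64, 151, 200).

PM2.5: 202.590 lies in 171.293–265.612, so I_lo=151, I_hi=200, C_lo=171.293, C_hi=265.612.
(200−151)/(265.612−171.293) × (202.590−171.293) + 151 = 49/94.319 × 31.297 + 151 ≈ 167.26 → 167.
SO₂: row 36–75 (AQI 51–100). (100−51)·(59−36)/(75−36) + 51 = 49·23/39 + 51 ≈ 79.90 → 80.
NO₂: row 287.1–569.1 (AQI 51–100). (100−51)·(500.8−287.1)/(569.1−287.1) + 51 = 49·213.7/282.0 + 51 ≈ 88.13 → 88.
CO: row 31.71–35.64 (AQI 151–200). (200−151)·(35.15−31.71)/(35.64−31.71) + 151 = 49·3.44/3.93 + 151 ≈ 193.89 → 194.
Sub-indices: PM2.5→167, SO₂→80, NO₂→88, CO→194. Overall AQI = max = 194; dominant pollutant is CO.

194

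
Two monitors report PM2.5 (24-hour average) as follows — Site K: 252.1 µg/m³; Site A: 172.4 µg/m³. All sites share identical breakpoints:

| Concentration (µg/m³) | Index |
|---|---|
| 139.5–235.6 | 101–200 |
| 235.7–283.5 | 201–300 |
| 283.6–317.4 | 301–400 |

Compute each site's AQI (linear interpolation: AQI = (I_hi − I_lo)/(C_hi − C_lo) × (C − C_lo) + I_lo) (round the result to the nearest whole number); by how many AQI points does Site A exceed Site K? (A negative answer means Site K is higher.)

Site K: 252.1 lies in 235.7–283.5, so I_lo=201, I_hi=300, C_lo=235.7, C_hi=283.5.
(300−201)/(283.5−235.7) × (252.1−235.7) + 201 = 99/47.8 × 16.4 + 201 ≈ 234.97 → 235.
Site A: 172.4 ∈ [139.5, 235.6] ↔ index [101, 200].
101 + (172.4−139.5)·(200−101)/(235.6−139.5) = 101 + 32.9·99/96.1 ≈ 134.89, so AQI = 135.
AQIs: Site K=235, Site A=135. Site A (135) − Site K (235) = -100.

-100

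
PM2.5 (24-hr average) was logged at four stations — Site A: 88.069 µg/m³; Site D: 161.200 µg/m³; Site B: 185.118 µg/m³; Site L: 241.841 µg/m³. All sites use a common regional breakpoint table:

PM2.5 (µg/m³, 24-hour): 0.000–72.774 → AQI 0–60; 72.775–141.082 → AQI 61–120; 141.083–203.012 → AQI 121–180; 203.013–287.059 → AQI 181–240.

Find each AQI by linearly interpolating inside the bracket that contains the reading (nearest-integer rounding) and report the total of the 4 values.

Site A: 88.069 lies in 72.775–141.082, so I_lo=61, I_hi=120, C_lo=72.775, C_hi=141.082.
(120−61)/(141.082−72.775) × (88.069−72.775) + 61 = 59/68.307 × 15.294 + 61 ≈ 74.21 → 74.
Site D: row 141.083–203.012 (AQI 121–180). (180−121)·(161.200−141.083)/(203.012−141.083) + 121 = 59·20.117/61.929 + 121 ≈ 140.17 → 140.
Site B: 185.118 ∈ [141.083, 203.012] ↔ index [121, 180].
121 + (185.118−141.083)·(180−121)/(203.012−141.083) = 121 + 44.035·59/61.929 ≈ 162.95, so AQI = 163.
Site L: row 203.013–287.059 (AQI 181–240). (240−181)·(241.841−203.013)/(287.059−203.013) + 181 = 59·38.828/84.046 + 181 ≈ 208.26 → 208.
AQIs: Site A=74, Site D=140, Site B=163, Site L=208. Sum = 74 + 140 + 163 + 208 = 585.

585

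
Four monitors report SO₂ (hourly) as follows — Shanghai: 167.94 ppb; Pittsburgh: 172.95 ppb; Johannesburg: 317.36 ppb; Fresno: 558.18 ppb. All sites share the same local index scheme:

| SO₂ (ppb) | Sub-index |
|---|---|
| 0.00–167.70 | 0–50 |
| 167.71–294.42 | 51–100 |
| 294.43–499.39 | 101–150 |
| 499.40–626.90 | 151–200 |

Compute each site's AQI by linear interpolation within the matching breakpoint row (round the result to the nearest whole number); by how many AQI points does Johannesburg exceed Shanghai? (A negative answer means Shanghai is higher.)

55

Shanghai: 167.94 lies in 167.71–294.42, so I_lo=51, I_hi=100, C_lo=167.71, C_hi=294.42.
(100−51)/(294.42−167.71) × (167.94−167.71) + 51 = 49/126.71 × 0.23 + 51 ≈ 51.09 → 51.
Pittsburgh 172.95: bracket 167.71–294.42 → index 51–100; slope 49/126.71, offset 5.24.
AQI = 51 + 49/126.71·5.24 ≈ 53.03 ⇒ 53.
Johannesburg 317.36: bracket 294.43–499.39 → index 101–150; slope 49/204.96, offset 22.93.
AQI = 101 + 49/204.96·22.93 ≈ 106.48 ⇒ 106.
Fresno: 558.18 lies in 499.40–626.90, so I_lo=151, I_hi=200, C_lo=499.40, C_hi=626.90.
(200−151)/(626.90−499.40) × (558.18−499.40) + 151 = 49/127.50 × 58.78 + 151 ≈ 173.59 → 174.
AQIs: Shanghai=51, Pittsburgh=53, Johannesburg=106, Fresno=174. Johannesburg (106) − Shanghai (51) = 55.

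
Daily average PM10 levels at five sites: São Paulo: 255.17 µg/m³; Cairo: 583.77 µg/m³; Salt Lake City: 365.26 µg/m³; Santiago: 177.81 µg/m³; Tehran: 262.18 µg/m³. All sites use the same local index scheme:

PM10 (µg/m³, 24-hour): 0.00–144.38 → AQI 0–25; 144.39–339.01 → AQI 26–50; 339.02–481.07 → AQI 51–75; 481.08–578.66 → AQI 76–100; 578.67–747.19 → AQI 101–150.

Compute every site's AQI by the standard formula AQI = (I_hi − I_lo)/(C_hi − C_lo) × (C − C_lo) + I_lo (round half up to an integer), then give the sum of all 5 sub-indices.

268

São Paulo: 255.17 ∈ [144.39, 339.01] ↔ index [26, 50].
26 + (255.17−144.39)·(50−26)/(339.01−144.39) = 26 + 110.78·24/194.62 ≈ 39.66, so AQI = 40.
Cairo: 583.77 lies in 578.67–747.19, so I_lo=101, I_hi=150, C_lo=578.67, C_hi=747.19.
(150−101)/(747.19−578.67) × (583.77−578.67) + 101 = 49/168.52 × 5.10 + 101 ≈ 102.48 → 102.
Salt Lake City 365.26: bracket 339.02–481.07 → index 51–75; slope 24/142.05, offset 26.24.
AQI = 51 + 24/142.05·26.24 ≈ 55.43 ⇒ 55.
Santiago: 177.81 lies in 144.39–339.01, so I_lo=26, I_hi=50, C_lo=144.39, C_hi=339.01.
(50−26)/(339.01−144.39) × (177.81−144.39) + 26 = 24/194.62 × 33.42 + 26 ≈ 30.12 → 30.
Tehran: row 144.39–339.01 (AQI 26–50). (50−26)·(262.18−144.39)/(339.01−144.39) + 26 = 24·117.79/194.62 + 26 ≈ 40.53 → 41.
AQIs: São Paulo=40, Cairo=102, Salt Lake City=55, Santiago=30, Tehran=41. Sum = 40 + 102 + 55 + 30 + 41 = 268.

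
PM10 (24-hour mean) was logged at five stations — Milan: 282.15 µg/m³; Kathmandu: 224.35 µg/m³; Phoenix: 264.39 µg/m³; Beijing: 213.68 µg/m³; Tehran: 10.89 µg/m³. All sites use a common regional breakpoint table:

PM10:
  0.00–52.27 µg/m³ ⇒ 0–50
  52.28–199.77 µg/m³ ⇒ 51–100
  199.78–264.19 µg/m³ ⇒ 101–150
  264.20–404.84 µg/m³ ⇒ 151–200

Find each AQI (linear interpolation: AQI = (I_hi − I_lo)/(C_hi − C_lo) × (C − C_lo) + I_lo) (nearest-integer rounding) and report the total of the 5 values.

Milan: row 264.20–404.84 (AQI 151–200). (200−151)·(282.15−264.20)/(404.84−264.20) + 151 = 49·17.95/140.64 + 151 ≈ 157.25 → 157.
Kathmandu: row 199.78–264.19 (AQI 101–150). (150−101)·(224.35−199.78)/(264.19−199.78) + 101 = 49·24.57/64.41 + 101 ≈ 119.69 → 120.
Phoenix: 264.39 lies in 264.20–404.84, so I_lo=151, I_hi=200, C_lo=264.20, C_hi=404.84.
(200−151)/(404.84−264.20) × (264.39−264.20) + 151 = 49/140.64 × 0.19 + 151 ≈ 151.07 → 151.
Beijing: 213.68 lies in 199.78–264.19, so I_lo=101, I_hi=150, C_lo=199.78, C_hi=264.19.
(150−101)/(264.19−199.78) × (213.68−199.78) + 101 = 49/64.41 × 13.90 + 101 ≈ 111.57 → 112.
Tehran 10.89: bracket 0.00–52.27 → index 0–50; slope 50/52.27, offset 10.89.
AQI = 0 + 50/52.27·10.89 ≈ 10.42 ⇒ 10.
AQIs: Milan=157, Kathmandu=120, Phoenix=151, Beijing=112, Tehran=10. Sum = 157 + 120 + 151 + 112 + 10 = 550.

550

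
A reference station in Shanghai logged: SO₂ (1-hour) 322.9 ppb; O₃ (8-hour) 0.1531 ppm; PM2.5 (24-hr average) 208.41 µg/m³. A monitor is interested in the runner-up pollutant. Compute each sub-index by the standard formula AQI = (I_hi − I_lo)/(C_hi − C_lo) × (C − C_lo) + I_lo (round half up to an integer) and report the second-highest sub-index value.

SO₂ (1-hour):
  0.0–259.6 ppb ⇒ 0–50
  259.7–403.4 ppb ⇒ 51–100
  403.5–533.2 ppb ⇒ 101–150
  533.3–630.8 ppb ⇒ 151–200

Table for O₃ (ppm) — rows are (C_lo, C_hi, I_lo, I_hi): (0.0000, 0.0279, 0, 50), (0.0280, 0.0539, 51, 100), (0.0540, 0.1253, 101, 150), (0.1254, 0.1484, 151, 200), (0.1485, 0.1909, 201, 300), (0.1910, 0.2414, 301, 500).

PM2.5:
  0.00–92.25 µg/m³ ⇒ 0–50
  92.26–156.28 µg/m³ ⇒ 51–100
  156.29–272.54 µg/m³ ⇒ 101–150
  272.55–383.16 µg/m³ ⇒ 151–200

123

SO₂: 322.9 lies in 259.7–403.4, so I_lo=51, I_hi=100, C_lo=259.7, C_hi=403.4.
(100−51)/(403.4−259.7) × (322.9−259.7) + 51 = 49/143.7 × 63.2 + 51 ≈ 72.55 → 73.
O₃: 0.1531 ∈ [0.1485, 0.1909] ↔ index [201, 300].
201 + (0.1531−0.1485)·(300−201)/(0.1909−0.1485) = 201 + 0.0046·99/0.0424 ≈ 211.74, so AQI = 212.
PM2.5 208.41: bracket 156.29–272.54 → index 101–150; slope 49/116.25, offset 52.12.
AQI = 101 + 49/116.25·52.12 ≈ 122.97 ⇒ 123.
Sub-indices: SO₂→73, O₃→212, PM2.5→123. Ranked high→low: 212, 123, 73. Second-highest sub-index = 123.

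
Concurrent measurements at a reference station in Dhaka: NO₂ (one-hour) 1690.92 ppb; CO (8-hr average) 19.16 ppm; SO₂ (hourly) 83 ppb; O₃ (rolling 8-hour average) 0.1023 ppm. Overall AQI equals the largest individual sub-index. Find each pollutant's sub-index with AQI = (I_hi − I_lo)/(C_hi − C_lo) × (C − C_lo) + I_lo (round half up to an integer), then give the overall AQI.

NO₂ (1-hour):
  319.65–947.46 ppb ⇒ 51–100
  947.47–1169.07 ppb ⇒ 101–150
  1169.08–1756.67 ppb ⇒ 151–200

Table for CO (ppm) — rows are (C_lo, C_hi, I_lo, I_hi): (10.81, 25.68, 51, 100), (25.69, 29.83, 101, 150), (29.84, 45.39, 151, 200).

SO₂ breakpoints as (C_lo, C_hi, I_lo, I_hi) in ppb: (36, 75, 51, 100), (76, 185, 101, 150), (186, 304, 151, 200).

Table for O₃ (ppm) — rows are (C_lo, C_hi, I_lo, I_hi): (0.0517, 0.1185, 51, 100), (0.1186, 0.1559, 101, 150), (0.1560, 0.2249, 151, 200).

NO₂ 1690.92: bracket 1169.08–1756.67 → index 151–200; slope 49/587.59, offset 521.84.
AQI = 151 + 49/587.59·521.84 ≈ 194.52 ⇒ 195.
CO 19.16: bracket 10.81–25.68 → index 51–100; slope 49/14.87, offset 8.35.
AQI = 51 + 49/14.87·8.35 ≈ 78.52 ⇒ 79.
SO₂ 83: bracket 76–185 → index 101–150; slope 49/109, offset 7.
AQI = 101 + 49/109·7 ≈ 104.15 ⇒ 104.
O₃: row 0.0517–0.1185 (AQI 51–100). (100−51)·(0.1023−0.0517)/(0.1185−0.0517) + 51 = 49·0.0506/0.0668 + 51 ≈ 88.12 → 88.
Sub-indices: NO₂→195, CO→79, SO₂→104, O₃→88. Overall AQI = max = 195; dominant pollutant is NO₂.
AQI 195: Unhealthy.

195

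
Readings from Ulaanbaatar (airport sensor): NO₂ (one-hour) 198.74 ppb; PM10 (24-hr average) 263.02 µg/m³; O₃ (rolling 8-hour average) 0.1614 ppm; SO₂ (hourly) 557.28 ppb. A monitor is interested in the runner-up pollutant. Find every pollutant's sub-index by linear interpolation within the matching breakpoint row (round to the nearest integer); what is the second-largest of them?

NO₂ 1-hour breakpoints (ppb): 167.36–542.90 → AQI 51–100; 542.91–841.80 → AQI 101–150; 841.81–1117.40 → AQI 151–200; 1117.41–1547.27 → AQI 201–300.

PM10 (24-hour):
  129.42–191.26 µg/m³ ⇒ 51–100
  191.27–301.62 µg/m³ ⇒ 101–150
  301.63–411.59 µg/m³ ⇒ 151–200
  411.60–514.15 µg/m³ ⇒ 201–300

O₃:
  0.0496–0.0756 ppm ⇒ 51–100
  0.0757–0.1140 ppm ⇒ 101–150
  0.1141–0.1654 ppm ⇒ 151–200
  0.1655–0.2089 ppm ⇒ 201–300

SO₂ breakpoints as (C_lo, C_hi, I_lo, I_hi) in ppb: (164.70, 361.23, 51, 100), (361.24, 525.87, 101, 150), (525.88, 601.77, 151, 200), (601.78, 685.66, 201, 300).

171

NO₂: 198.74 ∈ [167.36, 542.90] ↔ index [51, 100].
51 + (198.74−167.36)·(100−51)/(542.90−167.36) = 51 + 31.38·49/375.54 ≈ 55.09, so AQI = 55.
PM10: 263.02 lies in 191.27–301.62, so I_lo=101, I_hi=150, C_lo=191.27, C_hi=301.62.
(150−101)/(301.62−191.27) × (263.02−191.27) + 101 = 49/110.35 × 71.75 + 101 ≈ 132.86 → 133.
O₃: row 0.1141–0.1654 (AQI 151–200). (200−151)·(0.1614−0.1141)/(0.1654−0.1141) + 151 = 49·0.0473/0.0513 + 151 ≈ 196.18 → 196.
SO₂: 557.28 ∈ [525.88, 601.77] ↔ index [151, 200].
151 + (557.28−525.88)·(200−151)/(601.77−525.88) = 151 + 31.40·49/75.89 ≈ 171.27, so AQI = 171.
Sub-indices: NO₂→55, PM10→133, O₃→196, SO₂→171. Ranked high→low: 196, 171, 133, 55. Second-highest sub-index = 171.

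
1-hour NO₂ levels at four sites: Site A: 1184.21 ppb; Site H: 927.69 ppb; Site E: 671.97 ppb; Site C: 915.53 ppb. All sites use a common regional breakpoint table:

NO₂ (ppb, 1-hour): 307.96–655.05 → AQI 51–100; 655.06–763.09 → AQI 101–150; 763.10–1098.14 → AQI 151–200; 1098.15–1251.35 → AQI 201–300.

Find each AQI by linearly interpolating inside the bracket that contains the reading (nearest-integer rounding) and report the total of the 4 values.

714

Site A: 1184.21 ∈ [1098.15, 1251.35] ↔ index [201, 300].
201 + (1184.21−1098.15)·(300−201)/(1251.35−1098.15) = 201 + 86.06·99/153.20 ≈ 256.61, so AQI = 257.
Site H 927.69: bracket 763.10–1098.14 → index 151–200; slope 49/335.04, offset 164.59.
AQI = 151 + 49/335.04·164.59 ≈ 175.07 ⇒ 175.
Site E: 671.97 lies in 655.06–763.09, so I_lo=101, I_hi=150, C_lo=655.06, C_hi=763.09.
(150−101)/(763.09−655.06) × (671.97−655.06) + 101 = 49/108.03 × 16.91 + 101 ≈ 108.67 → 109.
Site C: row 763.10–1098.14 (AQI 151–200). (200−151)·(915.53−763.10)/(1098.14−763.10) + 151 = 49·152.43/335.04 + 151 ≈ 173.29 → 173.
AQIs: Site A=257, Site H=175, Site E=109, Site C=173. Sum = 257 + 175 + 109 + 173 = 714.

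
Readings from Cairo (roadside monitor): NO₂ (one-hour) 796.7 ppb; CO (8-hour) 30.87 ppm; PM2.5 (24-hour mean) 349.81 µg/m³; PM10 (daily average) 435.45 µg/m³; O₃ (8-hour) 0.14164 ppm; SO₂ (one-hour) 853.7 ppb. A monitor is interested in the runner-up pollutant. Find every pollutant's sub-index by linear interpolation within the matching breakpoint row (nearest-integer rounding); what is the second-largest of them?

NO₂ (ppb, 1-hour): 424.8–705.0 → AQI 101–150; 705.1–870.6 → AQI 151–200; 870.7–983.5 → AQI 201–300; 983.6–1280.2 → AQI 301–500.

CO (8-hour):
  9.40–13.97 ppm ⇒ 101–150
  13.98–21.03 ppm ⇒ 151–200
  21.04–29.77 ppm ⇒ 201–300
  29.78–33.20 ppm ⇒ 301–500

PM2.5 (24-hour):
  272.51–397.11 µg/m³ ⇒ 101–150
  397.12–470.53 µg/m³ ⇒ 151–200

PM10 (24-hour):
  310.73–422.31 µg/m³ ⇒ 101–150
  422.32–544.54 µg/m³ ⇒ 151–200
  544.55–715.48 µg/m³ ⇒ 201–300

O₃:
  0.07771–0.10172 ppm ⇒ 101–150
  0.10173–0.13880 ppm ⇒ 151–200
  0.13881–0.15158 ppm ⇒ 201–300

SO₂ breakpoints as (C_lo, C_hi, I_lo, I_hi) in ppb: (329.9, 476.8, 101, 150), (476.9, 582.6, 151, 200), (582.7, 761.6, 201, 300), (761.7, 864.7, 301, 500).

364

NO₂: 796.7 lies in 705.1–870.6, so I_lo=151, I_hi=200, C_lo=705.1, C_hi=870.6.
(200−151)/(870.6−705.1) × (796.7−705.1) + 151 = 49/165.5 × 91.6 + 151 ≈ 178.12 → 178.
CO: row 29.78–33.20 (AQI 301–500). (500−301)·(30.87−29.78)/(33.20−29.78) + 301 = 199·1.09/3.42 + 301 ≈ 364.42 → 364.
PM2.5: 349.81 ∈ [272.51, 397.11] ↔ index [101, 150].
101 + (349.81−272.51)·(150−101)/(397.11−272.51) = 101 + 77.30·49/124.60 ≈ 131.40, so AQI = 131.
PM10 435.45: bracket 422.32–544.54 → index 151–200; slope 49/122.22, offset 13.13.
AQI = 151 + 49/122.22·13.13 ≈ 156.26 ⇒ 156.
O₃: 0.14164 ∈ [0.13881, 0.15158] ↔ index [201, 300].
201 + (0.14164−0.13881)·(300−201)/(0.15158−0.13881) = 201 + 0.00283·99/0.01277 ≈ 222.94, so AQI = 223.
SO₂ 853.7: bracket 761.7–864.7 → index 301–500; slope 199/103.0, offset 92.0.
AQI = 301 + 199/103.0·92.0 ≈ 478.75 ⇒ 479.
Sub-indices: NO₂→178, CO→364, PM2.5→131, PM10→156, O₃→223, SO₂→479. Ranked high→low: 479, 364, 223, 178, 156, 131. Second-highest sub-index = 364.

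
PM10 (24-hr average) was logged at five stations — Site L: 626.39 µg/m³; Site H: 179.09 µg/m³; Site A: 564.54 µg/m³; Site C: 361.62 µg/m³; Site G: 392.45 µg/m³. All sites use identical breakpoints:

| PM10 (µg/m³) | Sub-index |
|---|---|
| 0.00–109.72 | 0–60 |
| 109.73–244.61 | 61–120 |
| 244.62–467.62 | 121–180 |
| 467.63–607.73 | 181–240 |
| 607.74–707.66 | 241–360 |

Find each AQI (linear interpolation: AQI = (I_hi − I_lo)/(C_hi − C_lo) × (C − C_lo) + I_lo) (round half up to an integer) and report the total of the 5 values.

Site L 626.39: bracket 607.74–707.66 → index 241–360; slope 119/99.92, offset 18.65.
AQI = 241 + 119/99.92·18.65 ≈ 263.21 ⇒ 263.
Site H: 179.09 lies in 109.73–244.61, so I_lo=61, I_hi=120, C_lo=109.73, C_hi=244.61.
(120−61)/(244.61−109.73) × (179.09−109.73) + 61 = 59/134.88 × 69.36 + 61 ≈ 91.34 → 91.
Site A: 564.54 lies in 467.63–607.73, so I_lo=181, I_hi=240, C_lo=467.63, C_hi=607.73.
(240−181)/(607.73−467.63) × (564.54−467.63) + 181 = 59/140.10 × 96.91 + 181 ≈ 221.81 → 222.
Site C: 361.62 ∈ [244.62, 467.62] ↔ index [121, 180].
121 + (361.62−244.62)·(180−121)/(467.62−244.62) = 121 + 117.00·59/223.00 ≈ 151.96, so AQI = 152.
Site G: row 244.62–467.62 (AQI 121–180). (180−121)·(392.45−244.62)/(467.62−244.62) + 121 = 59·147.83/223.00 + 121 ≈ 160.11 → 160.
AQIs: Site L=263, Site H=91, Site A=222, Site C=152, Site G=160. Sum = 263 + 91 + 222 + 152 + 160 = 888.

888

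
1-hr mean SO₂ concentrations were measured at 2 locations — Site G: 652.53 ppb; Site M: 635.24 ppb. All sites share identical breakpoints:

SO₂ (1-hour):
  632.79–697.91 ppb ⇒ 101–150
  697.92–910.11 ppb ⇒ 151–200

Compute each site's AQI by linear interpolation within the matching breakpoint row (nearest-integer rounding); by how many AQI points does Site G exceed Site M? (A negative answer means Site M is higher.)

13

Site G 652.53: bracket 632.79–697.91 → index 101–150; slope 49/65.12, offset 19.74.
AQI = 101 + 49/65.12·19.74 ≈ 115.85 ⇒ 116.
Site M: 635.24 lies in 632.79–697.91, so I_lo=101, I_hi=150, C_lo=632.79, C_hi=697.91.
(150−101)/(697.91−632.79) × (635.24−632.79) + 101 = 49/65.12 × 2.45 + 101 ≈ 102.84 → 103.
AQIs: Site G=116, Site M=103. Site G (116) − Site M (103) = 13.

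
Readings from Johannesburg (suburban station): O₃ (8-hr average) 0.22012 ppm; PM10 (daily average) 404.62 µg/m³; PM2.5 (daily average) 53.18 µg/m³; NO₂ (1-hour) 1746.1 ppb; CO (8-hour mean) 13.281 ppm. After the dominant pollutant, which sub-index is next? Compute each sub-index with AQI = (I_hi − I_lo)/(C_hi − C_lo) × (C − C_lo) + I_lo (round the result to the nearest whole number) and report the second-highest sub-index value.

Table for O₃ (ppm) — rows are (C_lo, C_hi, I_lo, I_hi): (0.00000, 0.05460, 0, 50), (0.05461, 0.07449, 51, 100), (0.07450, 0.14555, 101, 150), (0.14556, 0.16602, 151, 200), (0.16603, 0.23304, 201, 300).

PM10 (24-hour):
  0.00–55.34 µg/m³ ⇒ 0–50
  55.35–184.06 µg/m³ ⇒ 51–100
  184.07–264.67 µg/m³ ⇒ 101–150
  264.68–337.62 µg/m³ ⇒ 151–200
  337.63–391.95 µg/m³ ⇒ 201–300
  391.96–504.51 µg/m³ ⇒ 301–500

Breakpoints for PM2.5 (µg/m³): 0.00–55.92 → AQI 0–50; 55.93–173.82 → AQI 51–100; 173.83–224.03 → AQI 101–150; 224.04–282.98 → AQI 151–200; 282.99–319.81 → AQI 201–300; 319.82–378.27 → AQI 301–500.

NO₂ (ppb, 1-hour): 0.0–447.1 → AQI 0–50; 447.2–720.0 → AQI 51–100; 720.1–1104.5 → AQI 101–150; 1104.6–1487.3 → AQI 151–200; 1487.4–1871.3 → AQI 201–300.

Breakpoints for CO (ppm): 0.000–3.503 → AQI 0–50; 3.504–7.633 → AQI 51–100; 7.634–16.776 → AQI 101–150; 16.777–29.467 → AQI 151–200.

O₃: row 0.16603–0.23304 (AQI 201–300). (300−201)·(0.22012−0.16603)/(0.23304−0.16603) + 201 = 99·0.05409/0.06701 + 201 ≈ 280.91 → 281.
PM10: 404.62 lies in 391.96–504.51, so I_lo=301, I_hi=500, C_lo=391.96, C_hi=504.51.
(500−301)/(504.51−391.96) × (404.62−391.96) + 301 = 199/112.55 × 12.66 + 301 ≈ 323.38 → 323.
PM2.5: row 0.00–55.92 (AQI 0–50). (50−0)·(53.18−0.00)/(55.92−0.00) + 0 = 50·53.18/55.92 + 0 ≈ 47.55 → 48.
NO₂: 1746.1 ∈ [1487.4, 1871.3] ↔ index [201, 300].
201 + (1746.1−1487.4)·(300−201)/(1871.3−1487.4) = 201 + 258.7·99/383.9 ≈ 267.71, so AQI = 268.
CO: row 7.634–16.776 (AQI 101–150). (150−101)·(13.281−7.634)/(16.776−7.634) + 101 = 49·5.647/9.142 + 101 ≈ 131.27 → 131.
Sub-indices: O₃→281, PM10→323, PM2.5→48, NO₂→268, CO→131. Ranked high→low: 323, 281, 268, 131, 48. Second-highest sub-index = 281.

281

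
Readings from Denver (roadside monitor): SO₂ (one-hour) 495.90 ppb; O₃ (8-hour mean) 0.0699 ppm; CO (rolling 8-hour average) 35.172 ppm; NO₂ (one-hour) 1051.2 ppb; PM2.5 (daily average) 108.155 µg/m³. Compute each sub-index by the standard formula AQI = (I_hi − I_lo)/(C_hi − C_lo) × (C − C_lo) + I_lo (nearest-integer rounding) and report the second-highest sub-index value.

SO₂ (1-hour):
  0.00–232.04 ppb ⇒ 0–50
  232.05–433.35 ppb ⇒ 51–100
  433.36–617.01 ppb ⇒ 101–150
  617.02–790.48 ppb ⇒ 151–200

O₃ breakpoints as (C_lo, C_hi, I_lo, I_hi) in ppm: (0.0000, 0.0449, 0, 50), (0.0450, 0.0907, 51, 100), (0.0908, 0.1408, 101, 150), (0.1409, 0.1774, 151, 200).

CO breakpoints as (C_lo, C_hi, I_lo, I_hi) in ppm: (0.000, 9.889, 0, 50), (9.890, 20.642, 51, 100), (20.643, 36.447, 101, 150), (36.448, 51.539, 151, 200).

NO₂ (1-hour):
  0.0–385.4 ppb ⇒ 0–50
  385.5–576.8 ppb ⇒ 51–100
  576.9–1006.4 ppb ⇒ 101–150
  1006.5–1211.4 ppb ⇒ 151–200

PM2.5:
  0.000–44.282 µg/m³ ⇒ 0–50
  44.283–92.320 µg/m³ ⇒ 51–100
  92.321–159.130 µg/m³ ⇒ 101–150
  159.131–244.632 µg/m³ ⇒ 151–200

SO₂: 495.90 ∈ [433.36, 617.01] ↔ index [101, 150].
101 + (495.90−433.36)·(150−101)/(617.01−433.36) = 101 + 62.54·49/183.65 ≈ 117.69, so AQI = 118.
O₃: 0.0699 lies in 0.0450–0.0907, so I_lo=51, I_hi=100, C_lo=0.0450, C_hi=0.0907.
(100−51)/(0.0907−0.0450) × (0.0699−0.0450) + 51 = 49/0.0457 × 0.0249 + 51 ≈ 77.70 → 78.
CO: 35.172 lies in 20.643–36.447, so I_lo=101, I_hi=150, C_lo=20.643, C_hi=36.447.
(150−101)/(36.447−20.643) × (35.172−20.643) + 101 = 49/15.804 × 14.529 + 101 ≈ 146.05 → 146.
NO₂: row 1006.5–1211.4 (AQI 151–200). (200−151)·(1051.2−1006.5)/(1211.4−1006.5) + 151 = 49·44.7/204.9 + 151 ≈ 161.69 → 162.
PM2.5 108.155: bracket 92.321–159.130 → index 101–150; slope 49/66.809, offset 15.834.
AQI = 101 + 49/66.809·15.834 ≈ 112.61 ⇒ 113.
Sub-indices: SO₂→118, O₃→78, CO→146, NO₂→162, PM2.5→113. Ranked high→low: 162, 146, 118, 113, 78. Second-highest sub-index = 146.

146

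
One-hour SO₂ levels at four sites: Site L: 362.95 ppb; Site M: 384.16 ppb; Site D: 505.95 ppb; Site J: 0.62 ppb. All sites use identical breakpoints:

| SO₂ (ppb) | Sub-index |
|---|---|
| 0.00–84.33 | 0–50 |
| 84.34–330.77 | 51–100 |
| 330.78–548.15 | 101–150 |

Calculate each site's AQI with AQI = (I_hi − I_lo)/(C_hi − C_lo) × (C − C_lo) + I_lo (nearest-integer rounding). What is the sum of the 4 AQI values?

Site L: 362.95 ∈ [330.78, 548.15] ↔ index [101, 150].
101 + (362.95−330.78)·(150−101)/(548.15−330.78) = 101 + 32.17·49/217.37 ≈ 108.25, so AQI = 108.
Site M: row 330.78–548.15 (AQI 101–150). (150−101)·(384.16−330.78)/(548.15−330.78) + 101 = 49·53.38/217.37 + 101 ≈ 113.03 → 113.
Site D: row 330.78–548.15 (AQI 101–150). (150−101)·(505.95−330.78)/(548.15−330.78) + 101 = 49·175.17/217.37 + 101 ≈ 140.49 → 140.
Site J: row 0.00–84.33 (AQI 0–50). (50−0)·(0.62−0.00)/(84.33−0.00) + 0 = 50·0.62/84.33 + 0 ≈ 0.37 → 0.
AQIs: Site L=108, Site M=113, Site D=140, Site J=0. Sum = 108 + 113 + 140 + 0 = 361.

361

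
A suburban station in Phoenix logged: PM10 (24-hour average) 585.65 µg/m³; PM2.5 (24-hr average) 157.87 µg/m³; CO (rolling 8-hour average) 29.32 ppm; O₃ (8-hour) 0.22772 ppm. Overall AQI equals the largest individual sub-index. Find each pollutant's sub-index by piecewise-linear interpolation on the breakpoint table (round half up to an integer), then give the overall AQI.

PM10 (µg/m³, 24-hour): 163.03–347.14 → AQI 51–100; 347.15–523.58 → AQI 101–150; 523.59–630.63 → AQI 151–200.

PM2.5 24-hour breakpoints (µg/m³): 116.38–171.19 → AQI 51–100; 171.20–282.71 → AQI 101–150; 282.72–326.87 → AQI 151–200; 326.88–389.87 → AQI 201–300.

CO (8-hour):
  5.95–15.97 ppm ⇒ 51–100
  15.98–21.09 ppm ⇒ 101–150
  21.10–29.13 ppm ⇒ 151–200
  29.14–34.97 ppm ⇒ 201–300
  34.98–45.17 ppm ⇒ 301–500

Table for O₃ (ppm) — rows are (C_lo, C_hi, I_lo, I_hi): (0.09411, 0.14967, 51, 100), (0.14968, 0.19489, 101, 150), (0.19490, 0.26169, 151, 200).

PM10: 585.65 lies in 523.59–630.63, so I_lo=151, I_hi=200, C_lo=523.59, C_hi=630.63.
(200−151)/(630.63−523.59) × (585.65−523.59) + 151 = 49/107.04 × 62.06 + 151 ≈ 179.41 → 179.
PM2.5 157.87: bracket 116.38–171.19 → index 51–100; slope 49/54.81, offset 41.49.
AQI = 51 + 49/54.81·41.49 ≈ 88.09 ⇒ 88.
CO: 29.32 lies in 29.14–34.97, so I_lo=201, I_hi=300, C_lo=29.14, C_hi=34.97.
(300−201)/(34.97−29.14) × (29.32−29.14) + 201 = 99/5.83 × 0.18 + 201 ≈ 204.06 → 204.
O₃: 0.22772 lies in 0.19490–0.26169, so I_lo=151, I_hi=200, C_lo=0.19490, C_hi=0.26169.
(200−151)/(0.26169−0.19490) × (0.22772−0.19490) + 151 = 49/0.06679 × 0.03282 + 151 ≈ 175.08 → 175.
Sub-indices: PM10→179, PM2.5→88, CO→204, O₃→175. Overall AQI = max = 204; dominant pollutant is CO.

204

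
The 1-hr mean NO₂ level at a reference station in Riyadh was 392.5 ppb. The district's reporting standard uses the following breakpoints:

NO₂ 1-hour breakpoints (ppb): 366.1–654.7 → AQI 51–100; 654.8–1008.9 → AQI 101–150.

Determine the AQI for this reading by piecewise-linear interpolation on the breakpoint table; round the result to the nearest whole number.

55

NO₂ 392.5: bracket 366.1–654.7 → index 51–100; slope 49/288.6, offset 26.4.
AQI = 51 + 49/288.6·26.4 ≈ 55.48 ⇒ 55.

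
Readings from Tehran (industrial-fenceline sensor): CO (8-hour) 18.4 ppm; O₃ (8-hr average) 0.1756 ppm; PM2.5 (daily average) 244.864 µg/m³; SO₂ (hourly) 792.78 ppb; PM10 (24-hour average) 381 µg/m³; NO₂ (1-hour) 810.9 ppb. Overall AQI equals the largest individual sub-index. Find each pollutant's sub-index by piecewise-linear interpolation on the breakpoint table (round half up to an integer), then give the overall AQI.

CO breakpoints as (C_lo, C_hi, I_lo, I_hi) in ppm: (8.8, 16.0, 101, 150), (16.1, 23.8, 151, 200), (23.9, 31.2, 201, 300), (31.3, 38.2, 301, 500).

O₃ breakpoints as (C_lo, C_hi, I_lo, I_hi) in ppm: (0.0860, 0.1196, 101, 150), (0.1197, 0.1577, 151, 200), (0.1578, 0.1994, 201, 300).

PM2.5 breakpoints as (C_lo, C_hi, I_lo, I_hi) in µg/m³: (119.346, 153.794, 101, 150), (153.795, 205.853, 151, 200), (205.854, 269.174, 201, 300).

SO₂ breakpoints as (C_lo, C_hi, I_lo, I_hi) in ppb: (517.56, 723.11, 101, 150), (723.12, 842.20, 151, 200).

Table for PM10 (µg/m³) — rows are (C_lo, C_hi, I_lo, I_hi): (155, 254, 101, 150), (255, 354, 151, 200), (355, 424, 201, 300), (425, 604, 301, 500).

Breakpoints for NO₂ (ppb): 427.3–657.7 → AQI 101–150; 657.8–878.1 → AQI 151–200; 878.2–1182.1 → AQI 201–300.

CO: row 16.1–23.8 (AQI 151–200). (200−151)·(18.4−16.1)/(23.8−16.1) + 151 = 49·2.3/7.7 + 151 ≈ 165.64 → 166.
O₃: 0.1756 lies in 0.1578–0.1994, so I_lo=201, I_hi=300, C_lo=0.1578, C_hi=0.1994.
(300−201)/(0.1994−0.1578) × (0.1756−0.1578) + 201 = 99/0.0416 × 0.0178 + 201 ≈ 243.36 → 243.
PM2.5 244.864: bracket 205.854–269.174 → index 201–300; slope 99/63.320, offset 39.010.
AQI = 201 + 99/63.320·39.010 ≈ 261.99 ⇒ 262.
SO₂: 792.78 lies in 723.12–842.20, so I_lo=151, I_hi=200, C_lo=723.12, C_hi=842.20.
(200−151)/(842.20−723.12) × (792.78−723.12) + 151 = 49/119.08 × 69.66 + 151 ≈ 179.66 → 180.
PM10 381: bracket 355–424 → index 201–300; slope 99/69, offset 26.
AQI = 201 + 99/69·26 ≈ 238.30 ⇒ 238.
NO₂: row 657.8–878.1 (AQI 151–200). (200−151)·(810.9−657.8)/(878.1−657.8) + 151 = 49·153.1/220.3 + 151 ≈ 185.05 → 185.
Sub-indices: CO→166, O₃→243, PM2.5→262, SO₂→180, PM10→238, NO₂→185. Overall AQI = max = 262; dominant pollutant is PM2.5.
AQI 262: Very Unhealthy.

262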